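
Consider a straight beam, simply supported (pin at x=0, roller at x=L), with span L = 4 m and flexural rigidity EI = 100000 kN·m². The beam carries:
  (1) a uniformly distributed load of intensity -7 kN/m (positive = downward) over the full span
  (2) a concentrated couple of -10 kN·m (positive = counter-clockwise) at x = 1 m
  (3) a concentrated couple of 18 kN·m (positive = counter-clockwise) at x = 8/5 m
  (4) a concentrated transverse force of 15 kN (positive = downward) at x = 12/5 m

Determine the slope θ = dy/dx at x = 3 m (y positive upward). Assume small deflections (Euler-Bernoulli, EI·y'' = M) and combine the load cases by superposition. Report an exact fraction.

Load 1 — uniform load w=-7 kN/m over full span:
  θ_1 = -w(L³-6Lx²+4x³)/(24EI) = -(-7)·(4³-6·4·3²+4·3³)/(24·100000) = -77/600000 rad
Load 2 — applied couple M₀=-10 kN·m at a=1 m (b=L-a=3):
  θ_2 = (M₀x²/(2L)-M₀(x-a)+C₁)/EI  [x>a] with C₁=M₀(3b²-L²)/(6L)=-55/12 = ((-10)·3²/(2·4)-(-10)·(3-1)+(-55/12))/100000 = 1/24000 rad
Load 3 — applied couple M₀=18 kN·m at a=8/5 m (b=L-a=12/5):
  θ_3 = (M₀x²/(2L)-M₀(x-a)+C₁)/EI  [x>a] with C₁=M₀(3b²-L²)/(6L)=24/25 = (18·3²/(2·4)-18·(3-(8/5))+(24/25))/100000 = -399/10000000 rad
Load 4 — point force P=15 kN at a=12/5 m (b=L-a=8/5):
  θ_4 = -Pa(2L²-6Lx+3x²+a²)/(6LEI)  [x>a] = -15·(12/5)·(2·4²-6·4·3+3·3²+(12/5)²)/(6·4·100000) = 543/5000000 rad
Superposition: θ = Σ θ_i = -539/30000000 rad ≈ -0.000018 rad

θ(3) = -539/30000000 rad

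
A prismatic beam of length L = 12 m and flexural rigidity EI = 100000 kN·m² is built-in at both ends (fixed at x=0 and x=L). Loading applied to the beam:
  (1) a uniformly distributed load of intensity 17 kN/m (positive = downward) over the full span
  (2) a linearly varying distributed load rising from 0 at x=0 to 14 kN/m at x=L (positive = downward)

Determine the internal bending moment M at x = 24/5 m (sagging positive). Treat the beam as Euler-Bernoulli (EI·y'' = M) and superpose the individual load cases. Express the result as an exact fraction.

Load 1 — uniform load w=17 kN/m over full span:
  M_1 = wLx/2 - wL²/12 - wx²/2 = 17·12·(24/5)/2 - 17·12²/12 - 17·(24/5)²/2 = 2244/25 kN·m
Load 2 — triangular load w₀=14 kN/m (0→w₀ over full span):
  M_2 = 3w₀Lx/20 - w₀L²/30 - w₀x³/(6L) = 3·14·12·(24/5)/20 - 14·12²/30 - 14·(24/5)³/(6·12) = 4032/125 kN·m
Superposition: M = Σ M_i = 15252/125 kN·m ≈ 122.016000 kN·m

M(24/5) = 15252/125 kN·m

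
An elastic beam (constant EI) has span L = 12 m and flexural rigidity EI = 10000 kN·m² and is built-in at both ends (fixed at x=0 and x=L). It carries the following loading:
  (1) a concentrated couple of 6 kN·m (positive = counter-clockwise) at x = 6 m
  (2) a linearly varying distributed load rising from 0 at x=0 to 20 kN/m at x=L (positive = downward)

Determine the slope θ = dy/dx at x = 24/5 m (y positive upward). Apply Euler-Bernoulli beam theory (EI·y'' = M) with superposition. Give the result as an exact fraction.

Load 1 — applied couple M₀=6 kN·m at a=6 m (b=L-a=6):
  θ_1 = (R_Ax²/2 - M_Ax)/EI  [x≤a] with R_A=3/4, M_A=3/2 = ((3/4)·(24/5)²/2 - (3/2)·(24/5))/10000 = 9/62500 rad
Load 2 — triangular load w₀=20 kN/m (0→w₀ over full span):
  θ_2 = -w₀(2x(L-x)(L-2x)(x+2L)+x²(L-x)²)/(120LEI) = -20·(2·(24/5)·(12-(24/5))·(12-2·(24/5))·((24/5)+2·12)+(24/5)²·(12-(24/5))²)/(120·12·10000) = -648/78125 rad
Superposition: θ = Σ θ_i = -2547/312500 rad ≈ -0.008150 rad

θ(24/5) = -2547/312500 rad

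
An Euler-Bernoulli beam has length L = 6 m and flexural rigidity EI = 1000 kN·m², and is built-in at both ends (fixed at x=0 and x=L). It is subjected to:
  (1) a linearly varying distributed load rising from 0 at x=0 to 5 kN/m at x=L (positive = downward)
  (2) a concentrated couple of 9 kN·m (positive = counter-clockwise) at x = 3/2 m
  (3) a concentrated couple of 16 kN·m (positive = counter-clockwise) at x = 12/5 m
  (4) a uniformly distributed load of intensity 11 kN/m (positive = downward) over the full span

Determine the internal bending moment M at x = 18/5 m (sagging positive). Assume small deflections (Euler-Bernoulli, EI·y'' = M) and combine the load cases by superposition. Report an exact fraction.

Load 1 — triangular load w₀=5 kN/m (0→w₀ over full span):
  M_1 = 3w₀Lx/20 - w₀L²/30 - w₀x³/(6L) = 3·5·6·(18/5)/20 - 5·6²/30 - 5·(18/5)³/(6·6) = 93/25 kN·m
Load 2 — applied couple M₀=9 kN·m at a=3/2 m (b=L-a=9/2):
  M_2 = R_Ax - M_A - M₀  [x>a] with R_A=27/16, M_A=-27/16 = (27/16)·(18/5) - (-27/16) - 9 = -99/80 kN·m
Load 3 — applied couple M₀=16 kN·m at a=12/5 m (b=L-a=18/5):
  M_3 = R_Ax - M_A - M₀  [x>a] with R_A=96/25, M_A=48/25 = (96/25)·(18/5) - (48/25) - 16 = -512/125 kN·m
Load 4 — uniform load w=11 kN/m over full span:
  M_4 = wLx/2 - wL²/12 - wx²/2 = 11·6·(18/5)/2 - 11·6²/12 - 11·(18/5)²/2 = 363/25 kN·m
Superposition: M = Σ M_i = 25813/2000 kN·m ≈ 12.906500 kN·m

M(18/5) = 25813/2000 kN·m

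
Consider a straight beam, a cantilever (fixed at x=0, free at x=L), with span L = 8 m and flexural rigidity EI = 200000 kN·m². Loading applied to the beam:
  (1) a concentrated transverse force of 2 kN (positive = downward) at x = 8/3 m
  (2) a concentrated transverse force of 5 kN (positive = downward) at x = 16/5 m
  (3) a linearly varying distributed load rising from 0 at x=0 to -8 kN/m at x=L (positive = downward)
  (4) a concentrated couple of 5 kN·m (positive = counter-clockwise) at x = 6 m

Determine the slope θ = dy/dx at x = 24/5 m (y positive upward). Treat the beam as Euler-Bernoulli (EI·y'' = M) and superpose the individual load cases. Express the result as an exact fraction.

θ(24/5) = 326227/140625000 rad

Load 1 — point force P=2 kN at a=8/3 m (b=L-a=16/3):
  θ_1 = -Pa²/(2EI)  [x>a] = -2·(8/3)²/(2·200000) = -1/28125 rad
Load 2 — point force P=5 kN at a=16/5 m (b=L-a=24/5):
  θ_2 = -Pa²/(2EI)  [x>a] = -5·(16/5)²/(2·200000) = -2/15625 rad
Load 3 — triangular load w₀=-8 kN/m (0→w₀ over full span):
  θ_3 = (w₀Lx²/4-w₀L²x/3-w₀x⁴/(24L))/EI = ((-8)·8·(24/5)²/4-(-8)·8²·(24/5)/3-(-8)·(24/5)⁴/(24·8))/200000 = 4616/1953125 rad
Load 4 — applied couple M₀=5 kN·m at a=6 m (b=L-a=2):
  θ_4 = M₀x/EI  [x≤a] = 5·(24/5)/200000 = 3/25000 rad
Superposition: θ = Σ θ_i = 326227/140625000 rad ≈ 0.002320 rad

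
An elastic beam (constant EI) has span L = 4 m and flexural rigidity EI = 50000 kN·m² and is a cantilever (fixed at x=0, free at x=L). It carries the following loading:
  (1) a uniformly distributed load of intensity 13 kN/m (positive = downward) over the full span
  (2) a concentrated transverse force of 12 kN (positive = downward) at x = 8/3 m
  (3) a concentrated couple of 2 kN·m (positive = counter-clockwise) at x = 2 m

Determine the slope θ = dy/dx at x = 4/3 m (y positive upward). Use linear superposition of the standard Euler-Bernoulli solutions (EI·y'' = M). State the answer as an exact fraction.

θ(4/3) = -257/101250 rad

Load 1 — uniform load w=13 kN/m over full span:
  θ_1 = -wx(x²-3Lx+3L²)/(6EI) = -13·(4/3)·((4/3)²-3·4·(4/3)+3·4²)/(6·50000) = -494/253125 rad
Load 2 — point force P=12 kN at a=8/3 m (b=L-a=4/3):
  θ_2 = -Px(2a-x)/(2EI)  [x≤a] = -12·(4/3)·(2·(8/3)-(4/3))/(2·50000) = -2/3125 rad
Load 3 — applied couple M₀=2 kN·m at a=2 m (b=L-a=2):
  θ_3 = M₀x/EI  [x≤a] = 2·(4/3)/50000 = 1/18750 rad
Superposition: θ = Σ θ_i = -257/101250 rad ≈ -0.002538 rad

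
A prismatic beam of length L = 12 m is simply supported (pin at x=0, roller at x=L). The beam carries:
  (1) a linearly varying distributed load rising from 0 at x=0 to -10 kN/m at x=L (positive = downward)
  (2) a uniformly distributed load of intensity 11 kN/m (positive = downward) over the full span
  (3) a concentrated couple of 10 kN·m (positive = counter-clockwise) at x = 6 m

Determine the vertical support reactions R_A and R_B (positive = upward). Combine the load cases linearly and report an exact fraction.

R_A = 281/6 kN, R_B = 151/6 kN

Load 1 — triangular load w₀=-10 kN/m (0→w₀ over full span):
  R_A = w₀L/6 = (-10)·12/6 = -20 kN
  R_B = w₀L/3 = (-10)·12/3 = -40 kN
Load 2 — uniform load w=11 kN/m over full span:
  R_A = wL/2 = 11·12/2 = 66 kN
  R_B = wL/2 = 11·12/2 = 66 kN
Load 3 — applied couple M₀=10 kN·m at a=6 m (b=L-a=6):
  R_A = M₀/L = 10/12 = 5/6 kN
  R_B = -M₀/L = -10/12 = -5/6 kN
Superposition: R_A = 281/6 kN, R_B = 151/6 kN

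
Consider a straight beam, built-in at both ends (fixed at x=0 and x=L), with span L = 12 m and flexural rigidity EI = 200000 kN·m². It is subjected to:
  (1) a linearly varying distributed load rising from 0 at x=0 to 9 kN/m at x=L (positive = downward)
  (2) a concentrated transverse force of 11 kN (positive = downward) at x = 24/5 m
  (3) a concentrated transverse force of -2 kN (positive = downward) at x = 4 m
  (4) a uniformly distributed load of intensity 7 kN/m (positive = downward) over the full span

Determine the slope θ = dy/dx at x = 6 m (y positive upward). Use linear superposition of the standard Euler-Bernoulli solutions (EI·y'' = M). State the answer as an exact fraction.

θ(6) = -2323/150000000 rad

Load 1 — triangular load w₀=9 kN/m (0→w₀ over full span):
  θ_1 = -w₀(2x(L-x)(L-2x)(x+2L)+x²(L-x)²)/(120LEI) = -9·(2·6·(12-6)·(12-2·6)·(6+2·12)+6²·(12-6)²)/(120·12·200000) = -81/2000000 rad
Load 2 — point force P=11 kN at a=24/5 m (b=L-a=36/5):
  θ_2 = Pa²(L-x)(2bL-(3b+a)(L-x))/(2L³EI)  [x>a] = 11·(24/5)²·(12-6)·(2·(36/5)·12-(3·(36/5)+(24/5))·(12-6))/(2·12³·200000) = 99/3125000 rad
Load 3 — point force P=-2 kN at a=4 m (b=L-a=8):
  θ_3 = Pa²(L-x)(2bL-(3b+a)(L-x))/(2L³EI)  [x>a] = (-2)·4²·(12-6)·(2·8·12-(3·8+4)·(12-6))/(2·12³·200000) = -1/150000 rad
Load 4 — uniform load w=7 kN/m over full span:
  θ_4 = -wx(L-x)(L-2x)/(12EI) = -7·6·(12-6)·(12-2·6)/(12·200000) = 0 rad
Superposition: θ = Σ θ_i = -2323/150000000 rad ≈ -0.000015 rad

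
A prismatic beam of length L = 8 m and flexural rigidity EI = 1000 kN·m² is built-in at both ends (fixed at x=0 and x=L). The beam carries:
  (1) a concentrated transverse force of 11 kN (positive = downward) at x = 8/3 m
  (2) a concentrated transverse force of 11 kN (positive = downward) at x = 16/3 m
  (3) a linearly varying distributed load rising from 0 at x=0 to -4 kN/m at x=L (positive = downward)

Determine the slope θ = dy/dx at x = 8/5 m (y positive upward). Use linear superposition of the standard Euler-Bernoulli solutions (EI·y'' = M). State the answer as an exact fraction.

θ(8/5) = -6724/703125 rad

Load 1 — point force P=11 kN at a=8/3 m (b=L-a=16/3):
  θ_1 = -Pb²x(2aL-(3a+b)x)/(2L³EI)  [x≤a] = -11·(16/3)²·(8/5)·(2·(8/3)·8-(3·(8/3)+(16/3))·(8/5))/(2·8³·1000) = -176/16875 rad
Load 2 — point force P=11 kN at a=16/3 m (b=L-a=8/3):
  θ_2 = -Pb²x(2aL-(3a+b)x)/(2L³EI)  [x≤a] = -11·(8/3)²·(8/5)·(2·(16/3)·8-(3·(16/3)+(8/3))·(8/5))/(2·8³·1000) = -572/84375 rad
Load 3 — triangular load w₀=-4 kN/m (0→w₀ over full span):
  θ_3 = -w₀(2x(L-x)(L-2x)(x+2L)+x²(L-x)²)/(120LEI) = -(-4)·(2·(8/5)·(8-(8/5))·(8-2·(8/5))·((8/5)+2·8)+(8/5)²·(8-(8/5))²)/(120·8·1000) = 1792/234375 rad
Superposition: θ = Σ θ_i = -6724/703125 rad ≈ -0.009563 rad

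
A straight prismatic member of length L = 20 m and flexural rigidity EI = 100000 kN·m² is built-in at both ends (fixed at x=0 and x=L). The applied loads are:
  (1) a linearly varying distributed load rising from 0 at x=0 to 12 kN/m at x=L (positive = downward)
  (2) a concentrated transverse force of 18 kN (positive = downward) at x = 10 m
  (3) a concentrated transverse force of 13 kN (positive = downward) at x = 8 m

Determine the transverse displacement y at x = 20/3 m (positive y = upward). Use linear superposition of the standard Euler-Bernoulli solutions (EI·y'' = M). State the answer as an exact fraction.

Load 1 — triangular load w₀=12 kN/m (0→w₀ over full span):
  y_1 = -w₀x²(L-x)²(x+2L)/(120LEI) = -12·(20/3)²·(20-(20/3))²·((20/3)+2·20)/(120·20·100000) = -112/6075 m
Load 2 — point force P=18 kN at a=10 m (b=L-a=10):
  y_2 = -Pb²x²(3aL-(3a+b)x)/(6L³EI)  [x≤a] = -18·10²·(20/3)²·(3·10·20-(3·10+10)·(20/3))/(6·20³·100000) = -1/180 m
Load 3 — point force P=13 kN at a=8 m (b=L-a=12):
  y_3 = -Pb²x²(3aL-(3a+b)x)/(6L³EI)  [x≤a] = -13·12²·(20/3)²·(3·8·20-(3·8+12)·(20/3))/(6·20³·100000) = -13/3125 m
Superposition: y = Σ y_i = -85511/3037500 m ≈ -0.028152 m

y(20/3) = -85511/3037500 m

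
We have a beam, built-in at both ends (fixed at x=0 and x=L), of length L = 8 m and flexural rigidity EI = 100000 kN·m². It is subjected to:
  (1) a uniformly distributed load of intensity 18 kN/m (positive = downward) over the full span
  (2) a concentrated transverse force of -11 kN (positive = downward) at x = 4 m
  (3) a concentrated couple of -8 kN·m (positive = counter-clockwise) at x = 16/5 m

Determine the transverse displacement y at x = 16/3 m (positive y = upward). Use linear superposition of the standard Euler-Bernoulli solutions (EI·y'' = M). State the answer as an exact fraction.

Load 1 — uniform load w=18 kN/m over full span:
  y_1 = -wx²(L-x)²/(24EI) = -18·(16/3)²·(8-(16/3))²/(24·100000) = -128/84375 m
Load 2 — point force P=-11 kN at a=4 m (b=L-a=4):
  y_2 = -Pa²(L-x)²(3bL-(3b+a)(L-x))/(6L³EI)  [x>a] = -(-11)·4²·(8-(16/3))²·(3·4·8-(3·4+4)·(8-(16/3)))/(6·8³·100000) = 11/50625 m
Load 3 — applied couple M₀=-8 kN·m at a=16/5 m (b=L-a=24/5):
  y_3 = (R_Ax³/6 - M_Ax²/2 - M₀(x-a)²/2)/EI  [x>a] with R_A=-36/25, M_A=-24/25 = ((-36/25)·(16/3)³/6 - (-24/25)·(16/3)²/2 - (-8)·((16/3)-(16/5))²/2)/100000 = -32/703125 m
Superposition: y = Σ y_i = -8513/6328125 m ≈ -0.001345 m

y(16/3) = -8513/6328125 m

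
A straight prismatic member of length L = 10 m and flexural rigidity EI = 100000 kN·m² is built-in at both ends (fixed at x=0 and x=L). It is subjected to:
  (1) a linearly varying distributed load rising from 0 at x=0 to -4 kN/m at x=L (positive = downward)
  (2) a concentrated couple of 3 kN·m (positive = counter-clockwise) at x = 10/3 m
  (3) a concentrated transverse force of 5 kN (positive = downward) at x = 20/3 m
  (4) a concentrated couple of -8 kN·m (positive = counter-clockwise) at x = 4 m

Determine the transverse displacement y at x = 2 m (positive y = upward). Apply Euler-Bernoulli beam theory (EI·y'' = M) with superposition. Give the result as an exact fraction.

y(2) = 35467/253125000 m

Load 1 — triangular load w₀=-4 kN/m (0→w₀ over full span):
  y_1 = -w₀x²(L-x)²(x+2L)/(120LEI) = -(-4)·2²·(10-2)²·(2+2·10)/(120·10·100000) = 44/234375 m
Load 2 — applied couple M₀=3 kN·m at a=10/3 m (b=L-a=20/3):
  y_2 = (R_Ax³/6 - M_Ax²/2)/EI  [x≤a] with R_A=2/5, M_A=0 = ((2/5)·2³/6 - 0·2²/2)/100000 = 1/187500 m
Load 3 — point force P=5 kN at a=20/3 m (b=L-a=10/3):
  y_3 = -Pb²x²(3aL-(3a+b)x)/(6L³EI)  [x≤a] = -5·(10/3)²·2²·(3·(20/3)·10-(3·(20/3)+(10/3))·2)/(6·10³·100000) = -23/405000 m
Load 4 — applied couple M₀=-8 kN·m at a=4 m (b=L-a=6):
  y_4 = (R_Ax³/6 - M_Ax²/2)/EI  [x≤a] with R_A=-144/125, M_A=-24/25 = ((-144/125)·2³/6 - (-24/25)·2²/2)/100000 = 3/781250 m
Superposition: y = Σ y_i = 35467/253125000 m ≈ 0.000140 m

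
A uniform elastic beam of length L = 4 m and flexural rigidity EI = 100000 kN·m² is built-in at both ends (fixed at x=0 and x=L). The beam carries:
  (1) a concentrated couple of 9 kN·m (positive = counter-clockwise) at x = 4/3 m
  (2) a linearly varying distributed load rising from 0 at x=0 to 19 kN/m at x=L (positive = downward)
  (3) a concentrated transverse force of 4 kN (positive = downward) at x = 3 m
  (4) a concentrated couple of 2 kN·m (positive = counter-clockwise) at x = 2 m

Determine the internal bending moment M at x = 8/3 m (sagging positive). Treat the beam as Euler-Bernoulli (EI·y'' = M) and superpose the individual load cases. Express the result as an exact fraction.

Load 1 — applied couple M₀=9 kN·m at a=4/3 m (b=L-a=8/3):
  M_1 = R_Ax - M_A - M₀  [x>a] with R_A=3, M_A=0 = 3·(8/3) - 0 - 9 = -1 kN·m
Load 2 — triangular load w₀=19 kN/m (0→w₀ over full span):
  M_2 = 3w₀Lx/20 - w₀L²/30 - w₀x³/(6L) = 3·19·4·(8/3)/20 - 19·4²/30 - 19·(8/3)³/(6·4) = 2128/405 kN·m
Load 3 — point force P=4 kN at a=3 m (b=L-a=1):
  M_3 = Pb²(3a+b)x/L³ - Pab²/L²  [x≤a] = 4·1²·(3·3+1)·(8/3)/4³ - 4·3·1²/4² = 11/12 kN·m
Load 4 — applied couple M₀=2 kN·m at a=2 m (b=L-a=2):
  M_4 = R_Ax - M_A - M₀  [x>a] with R_A=3/4, M_A=1/2 = (3/4)·(8/3) - (1/2) - 2 = -1/2 kN·m
Superposition: M = Σ M_i = 7567/1620 kN·m ≈ 4.670988 kN·m

M(8/3) = 7567/1620 kN·m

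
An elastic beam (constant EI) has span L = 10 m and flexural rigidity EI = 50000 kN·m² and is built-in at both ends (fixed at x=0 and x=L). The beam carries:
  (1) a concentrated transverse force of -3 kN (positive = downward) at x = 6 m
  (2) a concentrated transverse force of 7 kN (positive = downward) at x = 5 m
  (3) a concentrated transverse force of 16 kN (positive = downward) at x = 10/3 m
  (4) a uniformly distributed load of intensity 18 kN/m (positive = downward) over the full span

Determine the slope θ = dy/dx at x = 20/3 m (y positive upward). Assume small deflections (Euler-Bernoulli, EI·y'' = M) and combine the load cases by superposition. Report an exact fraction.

Load 1 — point force P=-3 kN at a=6 m (b=L-a=4):
  θ_1 = Pa²(L-x)(2bL-(3b+a)(L-x))/(2L³EI)  [x>a] = (-3)·6²·(10-(20/3))·(2·4·10-(3·4+6)·(10-(20/3)))/(2·10³·50000) = -9/125000 rad
Load 2 — point force P=7 kN at a=5 m (b=L-a=5):
  θ_2 = Pa²(L-x)(2bL-(3b+a)(L-x))/(2L³EI)  [x>a] = 7·5²·(10-(20/3))·(2·5·10-(3·5+5)·(10-(20/3)))/(2·10³·50000) = 7/36000 rad
Load 3 — point force P=16 kN at a=10/3 m (b=L-a=20/3):
  θ_3 = Pa²(L-x)(2bL-(3b+a)(L-x))/(2L³EI)  [x>a] = 16·(10/3)²·(10-(20/3))·(2·(20/3)·10-(3·(20/3)+(10/3))·(10-(20/3)))/(2·10³·50000) = 2/6075 rad
Load 4 — uniform load w=18 kN/m over full span:
  θ_4 = -wx(L-x)(L-2x)/(12EI) = -18·(20/3)·(10-(20/3))·(10-2·(20/3))/(12·50000) = 1/450 rad
Superposition: θ = Σ θ_i = 324877/121500000 rad ≈ 0.002674 rad

θ(20/3) = 324877/121500000 rad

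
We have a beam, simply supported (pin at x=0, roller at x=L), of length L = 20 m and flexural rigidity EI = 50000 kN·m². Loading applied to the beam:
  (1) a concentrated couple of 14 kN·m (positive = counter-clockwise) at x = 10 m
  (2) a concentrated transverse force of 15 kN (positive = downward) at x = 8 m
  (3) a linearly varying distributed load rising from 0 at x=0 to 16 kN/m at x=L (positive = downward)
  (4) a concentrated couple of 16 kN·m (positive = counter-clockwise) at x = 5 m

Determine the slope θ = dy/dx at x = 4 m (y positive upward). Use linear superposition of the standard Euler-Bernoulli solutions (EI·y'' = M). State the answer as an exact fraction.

Load 1 — applied couple M₀=14 kN·m at a=10 m (b=L-a=10):
  θ_1 = (M₀x²/(2L)+C₁)/EI  [x≤a] with C₁=M₀(3b²-L²)/(6L)=-35/3 = (14·4²/(2·20)+(-35/3))/50000 = -91/750000 rad
Load 2 — point force P=15 kN at a=8 m (b=L-a=12):
  θ_2 = -Pb(L²-b²-3x²)/(6LEI)  [x≤a] = -15·12·(20²-12²-3·4²)/(6·20·50000) = -39/6250 rad
Load 3 — triangular load w₀=16 kN/m (0→w₀ over full span):
  θ_3 = -w₀(7L⁴-30L²x²+15x⁴)/(360LEI) = -16·(7·20⁴-30·20²·4²+15·4⁴)/(360·20·50000) = -5824/140625 rad
Load 4 — applied couple M₀=16 kN·m at a=5 m (b=L-a=15):
  θ_4 = (M₀x²/(2L)+C₁)/EI  [x≤a] with C₁=M₀(3b²-L²)/(6L)=110/3 = (16·4²/(2·20)+(110/3))/50000 = 323/375000 rad
Superposition: θ = Σ θ_i = -105559/2250000 rad ≈ -0.046915 rad

θ(4) = -105559/2250000 rad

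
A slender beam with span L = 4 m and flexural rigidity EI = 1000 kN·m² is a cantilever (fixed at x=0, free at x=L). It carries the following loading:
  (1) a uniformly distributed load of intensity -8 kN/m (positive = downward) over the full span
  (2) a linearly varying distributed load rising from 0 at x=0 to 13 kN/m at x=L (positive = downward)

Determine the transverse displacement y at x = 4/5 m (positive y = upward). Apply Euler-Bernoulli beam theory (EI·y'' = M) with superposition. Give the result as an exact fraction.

y(4/5) = -4084/1953125 m

Load 1 — uniform load w=-8 kN/m over full span:
  y_1 = -wx²(x²-4Lx+6L²)/(24EI) = -(-8)·(4/5)²·((4/5)²-4·4·(4/5)+6·4²)/(24·1000) = 4192/234375 m
Load 2 — triangular load w₀=13 kN/m (0→w₀ over full span):
  y_2 = (w₀Lx³/12-w₀L²x²/6-w₀x⁵/(120L))/EI = (13·4·(4/5)³/12-13·4²·(4/5)²/6-13·(4/5)⁵/(120·4))/1000 = -117052/5859375 m
Superposition: y = Σ y_i = -4084/1953125 m ≈ -0.002091 m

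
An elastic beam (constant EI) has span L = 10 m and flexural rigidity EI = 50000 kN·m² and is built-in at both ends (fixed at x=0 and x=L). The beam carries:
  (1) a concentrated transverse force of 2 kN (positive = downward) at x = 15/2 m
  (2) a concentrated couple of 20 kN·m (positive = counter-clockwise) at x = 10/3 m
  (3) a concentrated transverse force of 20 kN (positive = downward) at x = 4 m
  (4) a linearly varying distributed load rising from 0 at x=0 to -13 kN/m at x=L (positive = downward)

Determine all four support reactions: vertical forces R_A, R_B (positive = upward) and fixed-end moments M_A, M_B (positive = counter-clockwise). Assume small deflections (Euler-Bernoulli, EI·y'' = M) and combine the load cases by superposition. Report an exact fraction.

Load 1 — point force P=2 kN at a=15/2 m (b=L-a=5/2):
  R_A = Pb²(3a+b)/L³ = 2·(5/2)²·(3·(15/2)+(5/2))/10³ = 5/16 kN
  M_A = Pab²/L² = 2·(15/2)·(5/2)²/10² = 15/16 kN·m
  R_B = Pa²(a+3b)/L³ = 2·(15/2)²·((15/2)+3·(5/2))/10³ = 27/16 kN
  M_B = -Pa²b/L² = -2·(15/2)²·(5/2)/10² = -45/16 kN·m
Load 2 — applied couple M₀=20 kN·m at a=10/3 m (b=L-a=20/3):
  R_A = 6M₀ab/L³ = 6·20·(10/3)·(20/3)/10³ = 8/3 kN
  M_A = M₀b(2a-b)/L² = 20·(20/3)·(2·(10/3)-(20/3))/10² = 0 kN·m
  R_B = -6M₀ab/L³ = -6·20·(10/3)·(20/3)/10³ = -8/3 kN
  M_B = M₀a(2b-a)/L² = 20·(10/3)·(2·(20/3)-(10/3))/10² = 20/3 kN·m
Load 3 — point force P=20 kN at a=4 m (b=L-a=6):
  R_A = Pb²(3a+b)/L³ = 20·6²·(3·4+6)/10³ = 324/25 kN
  M_A = Pab²/L² = 20·4·6²/10² = 144/5 kN·m
  R_B = Pa²(a+3b)/L³ = 20·4²·(4+3·6)/10³ = 176/25 kN
  M_B = -Pa²b/L² = -20·4²·6/10² = -96/5 kN·m
Load 4 — triangular load w₀=-13 kN/m (0→w₀ over full span):
  R_A = 3w₀L/20 = 3·(-13)·10/20 = -39/2 kN
  M_A = w₀L²/30 = (-13)·10²/30 = -130/3 kN·m
  R_B = 7w₀L/20 = 7·(-13)·10/20 = -91/2 kN
  M_B = -w₀L²/20 = -(-13)·10²/20 = 65 kN·m
Superposition: R_A = -4273/1200 kN, M_A = -3263/240 kN·m, R_B = -47327/1200 kN, M_B = 11917/240 kN·m

R_A = -4273/1200 kN, M_A = -3263/240 kN·m, R_B = -47327/1200 kN, M_B = 11917/240 kN·m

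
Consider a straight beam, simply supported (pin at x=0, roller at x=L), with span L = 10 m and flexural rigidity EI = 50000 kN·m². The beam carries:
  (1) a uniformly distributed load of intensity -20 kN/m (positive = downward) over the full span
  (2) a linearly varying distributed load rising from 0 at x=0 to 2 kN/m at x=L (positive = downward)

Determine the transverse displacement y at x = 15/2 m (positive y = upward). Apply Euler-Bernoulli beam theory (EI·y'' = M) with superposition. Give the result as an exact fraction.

y(15/2) = 2161/61440 m

Load 1 — uniform load w=-20 kN/m over full span:
  y_1 = -wx(L³-2Lx²+x³)/(24EI) = -(-20)·(15/2)·(10³-2·10·(15/2)²+(15/2)³)/(24·50000) = 19/512 m
Load 2 — triangular load w₀=2 kN/m (0→w₀ over full span):
  y_2 = -w₀x(7L⁴-10L²x²+3x⁴)/(360LEI) = -2·(15/2)·(7·10⁴-10·10²·(15/2)²+3·(15/2)⁴)/(360·10·50000) = -119/61440 m
Superposition: y = Σ y_i = 2161/61440 m ≈ 0.035173 m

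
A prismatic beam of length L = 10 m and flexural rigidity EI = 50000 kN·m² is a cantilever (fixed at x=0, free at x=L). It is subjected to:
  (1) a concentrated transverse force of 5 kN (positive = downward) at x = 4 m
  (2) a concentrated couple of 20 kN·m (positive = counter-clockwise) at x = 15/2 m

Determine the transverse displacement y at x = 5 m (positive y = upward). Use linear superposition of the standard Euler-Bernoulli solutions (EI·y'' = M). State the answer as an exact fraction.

Load 1 — point force P=5 kN at a=4 m (b=L-a=6):
  y_1 = -Pa²(3x-a)/(6EI)  [x>a] = -5·4²·(3·5-4)/(6·50000) = -11/3750 m
Load 2 — applied couple M₀=20 kN·m at a=15/2 m (b=L-a=5/2):
  y_2 = M₀x²/(2EI)  [x≤a] = 20·5²/(2·50000) = 1/200 m
Superposition: y = Σ y_i = 31/15000 m ≈ 0.002067 m

y(5) = 31/15000 m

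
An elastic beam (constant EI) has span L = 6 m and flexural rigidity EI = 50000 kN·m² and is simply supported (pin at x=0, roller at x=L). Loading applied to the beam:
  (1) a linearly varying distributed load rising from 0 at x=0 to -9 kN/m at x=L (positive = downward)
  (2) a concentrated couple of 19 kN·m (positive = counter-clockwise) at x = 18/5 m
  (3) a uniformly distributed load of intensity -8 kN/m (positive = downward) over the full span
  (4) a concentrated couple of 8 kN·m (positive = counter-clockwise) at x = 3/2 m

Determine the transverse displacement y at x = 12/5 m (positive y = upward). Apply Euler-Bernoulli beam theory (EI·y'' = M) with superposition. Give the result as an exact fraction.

y(12/5) = 3064977/781250000 m

Load 1 — triangular load w₀=-9 kN/m (0→w₀ over full span):
  y_1 = -w₀x(7L⁴-10L²x²+3x⁴)/(360LEI) = -(-9)·(12/5)·(7·6⁴-10·6²·(12/5)²+3·(12/5)⁴)/(360·6·50000) = 277263/195312500 m
Load 2 — applied couple M₀=19 kN·m at a=18/5 m (b=L-a=12/5):
  y_2 = (M₀x³/(6L)+C₁x)/EI  [x≤a] with C₁=M₀(3b²-L²)/(6L)=-247/25 = (19·(12/5)³/(6·6)+(-247/25)·(12/5))/50000 = -513/1562500 m
Load 3 — uniform load w=-8 kN/m over full span:
  y_3 = -wx(L³-2Lx²+x³)/(24EI) = -(-8)·(12/5)·(6³-2·6·(12/5)²+(12/5)³)/(24·50000) = 5022/1953125 m
Load 4 — applied couple M₀=8 kN·m at a=3/2 m (b=L-a=9/2):
  y_4 = (M₀x³/(6L)-M₀(x-a)²/2+C₁x)/EI  [x>a] with C₁=M₀(3b²-L²)/(6L)=11/2 = (8·(12/5)³/(6·6)-8·((12/5)-(3/2))²/2+(11/2)·(12/5))/50000 = 1629/6250000 m
Superposition: y = Σ y_i = 3064977/781250000 m ≈ 0.003923 m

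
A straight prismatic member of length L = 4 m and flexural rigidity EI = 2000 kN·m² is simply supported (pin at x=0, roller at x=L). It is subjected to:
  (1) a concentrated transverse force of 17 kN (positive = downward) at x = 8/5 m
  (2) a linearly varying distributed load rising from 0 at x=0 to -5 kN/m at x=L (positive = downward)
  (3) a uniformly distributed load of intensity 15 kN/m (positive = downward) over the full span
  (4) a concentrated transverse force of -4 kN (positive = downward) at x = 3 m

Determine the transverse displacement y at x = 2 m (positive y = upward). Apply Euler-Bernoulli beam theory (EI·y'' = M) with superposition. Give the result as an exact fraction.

y(2) = -11137/375000 m

Load 1 — point force P=17 kN at a=8/5 m (b=L-a=12/5):
  y_1 = -Pa(L-x)(2Lx-a²-x²)/(6LEI)  [x>a] = -17·(8/5)·(4-2)·(2·4·2-(8/5)²-2²)/(6·4·2000) = -1003/93750 m
Load 2 — triangular load w₀=-5 kN/m (0→w₀ over full span):
  y_2 = -w₀x(7L⁴-10L²x²+3x⁴)/(360LEI) = -(-5)·2·(7·4⁴-10·4²·2²+3·2⁴)/(360·4·2000) = 1/240 m
Load 3 — uniform load w=15 kN/m over full span:
  y_3 = -wx(L³-2Lx²+x³)/(24EI) = -15·2·(4³-2·4·2²+2³)/(24·2000) = -1/40 m
Load 4 — point force P=-4 kN at a=3 m (b=L-a=1):
  y_4 = -Pbx(L²-b²-x²)/(6LEI)  [x≤a] = -(-4)·1·2·(4²-1²-2²)/(6·4·2000) = 11/6000 m
Superposition: y = Σ y_i = -11137/375000 m ≈ -0.029699 m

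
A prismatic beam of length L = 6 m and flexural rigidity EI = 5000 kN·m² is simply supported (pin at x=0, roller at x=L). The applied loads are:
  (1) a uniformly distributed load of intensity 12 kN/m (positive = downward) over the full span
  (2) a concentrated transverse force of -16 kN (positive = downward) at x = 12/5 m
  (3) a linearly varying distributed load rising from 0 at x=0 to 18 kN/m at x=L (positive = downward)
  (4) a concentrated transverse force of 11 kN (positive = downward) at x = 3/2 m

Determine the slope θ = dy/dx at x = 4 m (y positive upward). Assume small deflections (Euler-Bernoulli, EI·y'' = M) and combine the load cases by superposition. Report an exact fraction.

Load 1 — uniform load w=12 kN/m over full span:
  θ_1 = -w(L³-6Lx²+4x³)/(24EI) = -12·(6³-6·6·4²+4·4³)/(24·5000) = 13/1250 rad
Load 2 — point force P=-16 kN at a=12/5 m (b=L-a=18/5):
  θ_2 = -Pa(2L²-6Lx+3x²+a²)/(6LEI)  [x>a] = -(-16)·(12/5)·(2·6²-6·6·4+3·4²+(12/5)²)/(6·6·5000) = -304/78125 rad
Load 3 — triangular load w₀=18 kN/m (0→w₀ over full span):
  θ_3 = -w₀(7L⁴-30L²x²+15x⁴)/(360LEI) = -18·(7·6⁴-30·6²·4²+15·4⁴)/(360·6·5000) = 91/12500 rad
Load 4 — point force P=11 kN at a=3/2 m (b=L-a=9/2):
  θ_4 = -Pa(2L²-6Lx+3x²+a²)/(6LEI)  [x>a] = -11·(3/2)·(2·6²-6·6·4+3·4²+(3/2)²)/(6·6·5000) = 319/160000 rad
Superposition: θ = Σ θ_i = 315651/20000000 rad ≈ 0.015783 rad

θ(4) = 315651/20000000 rad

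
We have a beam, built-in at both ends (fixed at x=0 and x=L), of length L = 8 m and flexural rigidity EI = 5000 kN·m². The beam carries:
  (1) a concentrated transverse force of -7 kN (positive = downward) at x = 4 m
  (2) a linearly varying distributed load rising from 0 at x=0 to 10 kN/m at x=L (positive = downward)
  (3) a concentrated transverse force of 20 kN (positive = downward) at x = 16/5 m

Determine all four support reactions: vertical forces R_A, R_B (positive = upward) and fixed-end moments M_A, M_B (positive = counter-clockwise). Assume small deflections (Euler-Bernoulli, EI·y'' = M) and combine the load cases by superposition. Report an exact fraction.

Load 1 — point force P=-7 kN at a=4 m (b=L-a=4):
  R_A = Pb²(3a+b)/L³ = (-7)·4²·(3·4+4)/8³ = -7/2 kN
  M_A = Pab²/L² = (-7)·4·4²/8² = -7 kN·m
  R_B = Pa²(a+3b)/L³ = (-7)·4²·(4+3·4)/8³ = -7/2 kN
  M_B = -Pa²b/L² = -(-7)·4²·4/8² = 7 kN·m
Load 2 — triangular load w₀=10 kN/m (0→w₀ over full span):
  R_A = 3w₀L/20 = 3·10·8/20 = 12 kN
  M_A = w₀L²/30 = 10·8²/30 = 64/3 kN·m
  R_B = 7w₀L/20 = 7·10·8/20 = 28 kN
  M_B = -w₀L²/20 = -10·8²/20 = -32 kN·m
Load 3 — point force P=20 kN at a=16/5 m (b=L-a=24/5):
  R_A = Pb²(3a+b)/L³ = 20·(24/5)²·(3·(16/5)+(24/5))/8³ = 324/25 kN
  M_A = Pab²/L² = 20·(16/5)·(24/5)²/8² = 576/25 kN·m
  R_B = Pa²(a+3b)/L³ = 20·(16/5)²·((16/5)+3·(24/5))/8³ = 176/25 kN
  M_B = -Pa²b/L² = -20·(16/5)²·(24/5)/8² = -384/25 kN·m
Superposition: R_A = 1073/50 kN, M_A = 2803/75 kN·m, R_B = 1577/50 kN, M_B = -1009/25 kN·m

R_A = 1073/50 kN, M_A = 2803/75 kN·m, R_B = 1577/50 kN, M_B = -1009/25 kN·m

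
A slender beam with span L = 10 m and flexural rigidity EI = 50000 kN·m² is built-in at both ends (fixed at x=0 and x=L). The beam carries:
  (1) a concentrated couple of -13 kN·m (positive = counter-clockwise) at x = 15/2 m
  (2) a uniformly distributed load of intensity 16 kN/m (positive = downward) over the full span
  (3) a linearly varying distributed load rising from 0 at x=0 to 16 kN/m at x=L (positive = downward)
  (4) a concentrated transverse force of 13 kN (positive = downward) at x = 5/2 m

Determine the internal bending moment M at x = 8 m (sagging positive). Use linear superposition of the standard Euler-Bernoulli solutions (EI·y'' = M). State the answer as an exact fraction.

M(8) = 21/160 kN·m

Load 1 — applied couple M₀=-13 kN·m at a=15/2 m (b=L-a=5/2):
  M_1 = R_Ax - M_A - M₀  [x>a] with R_A=-117/80, M_A=-65/16 = (-117/80)·8 - (-65/16) - (-13) = 429/80 kN·m
Load 2 — uniform load w=16 kN/m over full span:
  M_2 = wLx/2 - wL²/12 - wx²/2 = 16·10·8/2 - 16·10²/12 - 16·8²/2 = -16/3 kN·m
Load 3 — triangular load w₀=16 kN/m (0→w₀ over full span):
  M_3 = 3w₀Lx/20 - w₀L²/30 - w₀x³/(6L) = 3·16·10·8/20 - 16·10²/30 - 16·8³/(6·10) = 32/15 kN·m
Load 4 — point force P=13 kN at a=5/2 m (b=L-a=15/2):
  M_4 = Pa²(a+3b)(L-x)/L³ - Pa²b/L²  [x>a] = 13·(5/2)²·((5/2)+3·(15/2))·(10-8)/10³ - 13·(5/2)²·(15/2)/10² = -65/32 kN·m
Superposition: M = Σ M_i = 21/160 kN·m ≈ 0.131250 kN·m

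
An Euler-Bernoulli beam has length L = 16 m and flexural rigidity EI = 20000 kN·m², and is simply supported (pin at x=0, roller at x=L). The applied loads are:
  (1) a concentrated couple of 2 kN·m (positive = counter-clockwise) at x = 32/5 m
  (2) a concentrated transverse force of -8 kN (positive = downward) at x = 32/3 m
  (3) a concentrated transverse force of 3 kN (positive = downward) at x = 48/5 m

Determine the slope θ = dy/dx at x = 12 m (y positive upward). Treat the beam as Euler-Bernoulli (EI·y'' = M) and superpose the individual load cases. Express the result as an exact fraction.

Load 1 — applied couple M₀=2 kN·m at a=32/5 m (b=L-a=48/5):
  θ_1 = (M₀x²/(2L)-M₀(x-a)+C₁)/EI  [x>a] with C₁=M₀(3b²-L²)/(6L)=32/75 = (2·12²/(2·16)-2·(12-(32/5))+(32/75))/20000 = -133/1500000 rad
Load 2 — point force P=-8 kN at a=32/3 m (b=L-a=16/3):
  θ_2 = -Pa(2L²-6Lx+3x²+a²)/(6LEI)  [x>a] = -(-8)·(32/3)·(2·16²-6·16·12+3·12²+(32/3)²)/(6·16·20000) = -212/50625 rad
Load 3 — point force P=3 kN at a=48/5 m (b=L-a=32/5):
  θ_3 = -Pa(2L²-6Lx+3x²+a²)/(6LEI)  [x>a] = -3·(48/5)·(2·16²-6·16·12+3·12²+(48/5)²)/(6·16·20000) = 543/312500 rad
Superposition: θ = Σ θ_i = -514091/202500000 rad ≈ -0.002539 rad

θ(12) = -514091/202500000 rad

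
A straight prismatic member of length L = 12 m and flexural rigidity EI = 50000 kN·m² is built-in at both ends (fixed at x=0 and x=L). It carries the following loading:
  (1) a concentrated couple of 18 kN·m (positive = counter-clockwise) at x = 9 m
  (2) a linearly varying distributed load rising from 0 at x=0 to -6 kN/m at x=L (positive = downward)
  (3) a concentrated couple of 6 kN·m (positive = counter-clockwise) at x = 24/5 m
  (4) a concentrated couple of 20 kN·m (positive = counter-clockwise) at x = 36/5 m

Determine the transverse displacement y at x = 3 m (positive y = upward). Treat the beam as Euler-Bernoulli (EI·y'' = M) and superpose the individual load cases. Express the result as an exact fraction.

Load 1 — applied couple M₀=18 kN·m at a=9 m (b=L-a=3):
  y_1 = (R_Ax³/6 - M_Ax²/2)/EI  [x≤a] with R_A=27/16, M_A=45/8 = ((27/16)·3³/6 - (45/8)·3²/2)/50000 = -567/1600000 m
Load 2 — triangular load w₀=-6 kN/m (0→w₀ over full span):
  y_2 = -w₀x²(L-x)²(x+2L)/(120LEI) = -(-6)·3²·(12-3)²·(3+2·12)/(120·12·50000) = 6561/4000000 m
Load 3 — applied couple M₀=6 kN·m at a=24/5 m (b=L-a=36/5):
  y_3 = (R_Ax³/6 - M_Ax²/2)/EI  [x≤a] with R_A=18/25, M_A=18/25 = ((18/25)·3³/6 - (18/25)·3²/2)/50000 = 0 m
Load 4 — applied couple M₀=20 kN·m at a=36/5 m (b=L-a=24/5):
  y_4 = (R_Ax³/6 - M_Ax²/2)/EI  [x≤a] with R_A=12/5, M_A=32/5 = ((12/5)·3³/6 - (32/5)·3²/2)/50000 = -9/25000 m
Superposition: y = Σ y_i = 7407/8000000 m ≈ 0.000926 m

y(3) = 7407/8000000 m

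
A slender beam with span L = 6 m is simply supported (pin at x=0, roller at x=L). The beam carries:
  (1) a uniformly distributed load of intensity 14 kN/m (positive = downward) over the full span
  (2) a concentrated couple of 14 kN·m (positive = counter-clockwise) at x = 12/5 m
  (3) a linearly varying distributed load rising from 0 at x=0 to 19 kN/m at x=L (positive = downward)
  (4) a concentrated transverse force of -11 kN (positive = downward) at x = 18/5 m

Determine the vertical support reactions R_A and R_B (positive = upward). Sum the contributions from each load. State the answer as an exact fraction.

Load 1 — uniform load w=14 kN/m over full span:
  R_A = wL/2 = 14·6/2 = 42 kN
  R_B = wL/2 = 14·6/2 = 42 kN
Load 2 — applied couple M₀=14 kN·m at a=12/5 m (b=L-a=18/5):
  R_A = M₀/L = 14/6 = 7/3 kN
  R_B = -M₀/L = -14/6 = -7/3 kN
Load 3 — triangular load w₀=19 kN/m (0→w₀ over full span):
  R_A = w₀L/6 = 19·6/6 = 19 kN
  R_B = w₀L/3 = 19·6/3 = 38 kN
Load 4 — point force P=-11 kN at a=18/5 m (b=L-a=12/5):
  R_A = Pb/L = (-11)·(12/5)/6 = -22/5 kN
  R_B = Pa/L = (-11)·(18/5)/6 = -33/5 kN
Superposition: R_A = 884/15 kN, R_B = 1066/15 kN

R_A = 884/15 kN, R_B = 1066/15 kN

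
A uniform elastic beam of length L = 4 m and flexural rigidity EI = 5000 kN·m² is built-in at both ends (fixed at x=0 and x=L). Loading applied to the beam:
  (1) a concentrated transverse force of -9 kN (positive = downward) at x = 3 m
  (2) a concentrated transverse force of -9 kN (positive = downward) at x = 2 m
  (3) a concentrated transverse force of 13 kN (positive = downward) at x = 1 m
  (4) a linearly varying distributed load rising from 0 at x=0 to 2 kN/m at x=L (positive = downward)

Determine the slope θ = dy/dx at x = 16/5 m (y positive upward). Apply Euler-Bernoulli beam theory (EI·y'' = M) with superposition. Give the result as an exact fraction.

Load 1 — point force P=-9 kN at a=3 m (b=L-a=1):
  θ_1 = Pa²(L-x)(2bL-(3b+a)(L-x))/(2L³EI)  [x>a] = (-9)·3²·(4-(16/5))·(2·1·4-(3·1+3)·(4-(16/5)))/(2·4³·5000) = -81/250000 rad
Load 2 — point force P=-9 kN at a=2 m (b=L-a=2):
  θ_2 = Pa²(L-x)(2bL-(3b+a)(L-x))/(2L³EI)  [x>a] = (-9)·2²·(4-(16/5))·(2·2·4-(3·2+2)·(4-(16/5)))/(2·4³·5000) = -27/62500 rad
Load 3 — point force P=13 kN at a=1 m (b=L-a=3):
  θ_3 = Pa²(L-x)(2bL-(3b+a)(L-x))/(2L³EI)  [x>a] = 13·1²·(4-(16/5))·(2·3·4-(3·3+1)·(4-(16/5)))/(2·4³·5000) = 13/50000 rad
Load 4 — triangular load w₀=2 kN/m (0→w₀ over full span):
  θ_4 = -w₀(2x(L-x)(L-2x)(x+2L)+x²(L-x)²)/(120LEI) = -2·(2·(16/5)·(4-(16/5))·(4-2·(16/5))·((16/5)+2·4)+(16/5)²·(4-(16/5))²)/(120·4·5000) = 128/1171875 rad
Superposition: θ = Σ θ_i = -1813/4687500 rad ≈ -0.000387 rad

θ(16/5) = -1813/4687500 rad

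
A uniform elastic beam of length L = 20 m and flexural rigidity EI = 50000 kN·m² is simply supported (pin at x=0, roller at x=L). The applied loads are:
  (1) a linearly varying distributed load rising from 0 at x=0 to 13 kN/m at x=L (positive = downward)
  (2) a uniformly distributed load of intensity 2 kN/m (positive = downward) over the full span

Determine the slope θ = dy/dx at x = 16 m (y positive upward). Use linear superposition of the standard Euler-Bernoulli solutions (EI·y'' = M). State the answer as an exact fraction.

θ(16) = 12811/281250 rad

Load 1 — triangular load w₀=13 kN/m (0→w₀ over full span):
  θ_1 = -w₀(7L⁴-30L²x²+15x⁴)/(360LEI) = -13·(7·20⁴-30·20²·16²+15·16⁴)/(360·20·50000) = 9841/281250 rad
Load 2 — uniform load w=2 kN/m over full span:
  θ_2 = -w(L³-6Lx²+4x³)/(24EI) = -2·(20³-6·20·16²+4·16³)/(24·50000) = 33/3125 rad
Superposition: θ = Σ θ_i = 12811/281250 rad ≈ 0.045550 rad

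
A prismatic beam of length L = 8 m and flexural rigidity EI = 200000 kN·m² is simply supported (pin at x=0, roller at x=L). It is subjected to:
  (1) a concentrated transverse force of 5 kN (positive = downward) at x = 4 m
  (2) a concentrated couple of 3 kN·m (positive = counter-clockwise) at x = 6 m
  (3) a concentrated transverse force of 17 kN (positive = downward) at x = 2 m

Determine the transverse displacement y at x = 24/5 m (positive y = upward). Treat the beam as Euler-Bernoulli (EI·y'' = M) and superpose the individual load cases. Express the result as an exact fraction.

Load 1 — point force P=5 kN at a=4 m (b=L-a=4):
  y_1 = -Pa(L-x)(2Lx-a²-x²)/(6LEI)  [x>a] = -5·4·(8-(24/5))·(2·8·(24/5)-4²-(24/5)²)/(6·8·200000) = -59/234375 m
Load 2 — applied couple M₀=3 kN·m at a=6 m (b=L-a=2):
  y_2 = (M₀x³/(6L)+C₁x)/EI  [x≤a] with C₁=M₀(3b²-L²)/(6L)=-13/4 = (3·(24/5)³/(6·8)+(-13/4)·(24/5))/200000 = -543/12500000 m
Load 3 — point force P=17 kN at a=2 m (b=L-a=6):
  y_3 = -Pa(L-x)(2Lx-a²-x²)/(6LEI)  [x>a] = -17·2·(8-(24/5))·(2·8·(24/5)-2²-(24/5)²)/(6·8·200000) = -5287/9375000 m
Superposition: y = Σ y_i = -10739/12500000 m ≈ -0.000859 m

y(24/5) = -10739/12500000 m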